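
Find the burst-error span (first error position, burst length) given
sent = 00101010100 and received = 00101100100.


XOR: 00000110000

Burst at position 5, length 2


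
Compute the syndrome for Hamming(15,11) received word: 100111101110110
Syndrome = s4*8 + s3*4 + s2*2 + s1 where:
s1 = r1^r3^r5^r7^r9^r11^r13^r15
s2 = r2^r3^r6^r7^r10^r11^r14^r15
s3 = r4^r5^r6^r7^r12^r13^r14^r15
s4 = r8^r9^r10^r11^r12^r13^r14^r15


s1=0, s2=1, s3=0, s4=1

Syndrome = 10 (error at position 10)


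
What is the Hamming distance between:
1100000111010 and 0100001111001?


XOR: 1000001000011
Count of 1s: 4

4


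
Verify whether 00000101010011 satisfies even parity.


Number of 1s: 5

No, parity error (5 ones)


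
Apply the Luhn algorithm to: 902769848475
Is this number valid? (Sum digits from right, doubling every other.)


Luhn sum = 64
64 mod 10 = 4

Invalid (Luhn sum mod 10 = 4)


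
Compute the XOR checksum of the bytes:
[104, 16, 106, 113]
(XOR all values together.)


XOR chain: 104 ^ 16 ^ 106 ^ 113 = 99

99


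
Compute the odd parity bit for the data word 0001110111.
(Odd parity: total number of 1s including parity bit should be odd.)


Number of 1s in data: 6
Parity bit: 1

1


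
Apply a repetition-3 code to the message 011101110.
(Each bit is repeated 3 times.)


Each bit -> 3 copies

000111111111000111111111000


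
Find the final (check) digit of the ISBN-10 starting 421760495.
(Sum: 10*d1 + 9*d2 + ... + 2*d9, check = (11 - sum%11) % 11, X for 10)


Weighted sum: 204
204 mod 11 = 6

Check digit: 5


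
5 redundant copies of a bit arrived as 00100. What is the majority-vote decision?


Ones: 1 out of 5
Threshold: 3

0 (1/5 voted 1)


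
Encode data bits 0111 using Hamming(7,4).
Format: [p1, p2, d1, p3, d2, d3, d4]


Parity bits: p1=0, p2=0, p3=1

0001111


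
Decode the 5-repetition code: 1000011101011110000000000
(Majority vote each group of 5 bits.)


Groups: 10000, 11101, 01111, 00000, 00000
Majority votes: 01100

01100


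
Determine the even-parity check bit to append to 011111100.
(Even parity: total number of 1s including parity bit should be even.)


Number of 1s in data: 6
Parity bit: 0

0


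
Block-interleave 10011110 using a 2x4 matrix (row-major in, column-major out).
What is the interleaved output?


Matrix:
  1001
  1110
Read columns: 11010110

11010110


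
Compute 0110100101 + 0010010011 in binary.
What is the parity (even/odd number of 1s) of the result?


0110100101 = 421
0010010011 = 147
Sum = 568 = 1000111000
1s count = 4

even parity (4 ones in 1000111000)


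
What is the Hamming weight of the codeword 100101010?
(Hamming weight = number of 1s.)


Counting 1s in 100101010

4


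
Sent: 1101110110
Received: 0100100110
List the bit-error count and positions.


XOR: 1001010000

3 error(s) at position(s): 0, 3, 5


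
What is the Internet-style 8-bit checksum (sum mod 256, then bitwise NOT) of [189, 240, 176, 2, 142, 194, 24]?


Sum = 967 mod 256 = 199
Complement = 56

56


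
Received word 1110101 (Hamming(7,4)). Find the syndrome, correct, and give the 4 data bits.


Syndrome = 2: error at position 2

Data: 1101 (corrected bit 2)


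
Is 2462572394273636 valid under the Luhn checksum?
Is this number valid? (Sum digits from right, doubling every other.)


Luhn sum = 76
76 mod 10 = 6

Invalid (Luhn sum mod 10 = 6)


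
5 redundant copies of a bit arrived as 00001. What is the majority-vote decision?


Ones: 1 out of 5
Threshold: 3

0 (1/5 voted 1)


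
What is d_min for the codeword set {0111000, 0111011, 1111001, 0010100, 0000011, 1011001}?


Comparing all pairs, minimum distance: 1
Can detect 0 errors, correct 0 errors

1


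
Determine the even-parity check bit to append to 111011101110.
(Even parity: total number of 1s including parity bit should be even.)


Number of 1s in data: 9
Parity bit: 1

1


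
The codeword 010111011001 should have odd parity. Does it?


Number of 1s: 7

Yes, parity is correct (7 ones)


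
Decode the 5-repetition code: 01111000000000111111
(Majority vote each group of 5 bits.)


Groups: 01111, 00000, 00001, 11111
Majority votes: 1001

1001


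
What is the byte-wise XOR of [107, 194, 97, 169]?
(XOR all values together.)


XOR chain: 107 ^ 194 ^ 97 ^ 169 = 97

97


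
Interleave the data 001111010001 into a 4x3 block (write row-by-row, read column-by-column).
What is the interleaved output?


Matrix:
  001
  111
  010
  001
Read columns: 010001101101

010001101101


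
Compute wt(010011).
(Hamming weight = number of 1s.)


Counting 1s in 010011

3


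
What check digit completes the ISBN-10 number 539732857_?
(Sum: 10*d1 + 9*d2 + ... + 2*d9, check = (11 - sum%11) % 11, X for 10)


Weighted sum: 287
287 mod 11 = 1

Check digit: X


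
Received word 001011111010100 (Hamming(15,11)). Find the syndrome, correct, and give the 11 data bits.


Syndrome = 0: no error detected

Data: 11111010100 (no errors)


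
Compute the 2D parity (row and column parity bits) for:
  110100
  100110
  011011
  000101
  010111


Row parities: 11000
Column parities: 011011

Row P: 11000, Col P: 011011, Corner: 0


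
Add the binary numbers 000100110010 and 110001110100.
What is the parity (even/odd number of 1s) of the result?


000100110010 = 306
110001110100 = 3188
Sum = 3494 = 110110100110
1s count = 7

odd parity (7 ones in 110110100110)


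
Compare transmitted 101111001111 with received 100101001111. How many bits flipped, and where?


XOR: 001010000000

2 error(s) at position(s): 2, 4


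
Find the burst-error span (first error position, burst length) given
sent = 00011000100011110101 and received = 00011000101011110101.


XOR: 00000000001000000000

Burst at position 10, length 1


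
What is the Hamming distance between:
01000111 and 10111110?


XOR: 11111001
Count of 1s: 6

6


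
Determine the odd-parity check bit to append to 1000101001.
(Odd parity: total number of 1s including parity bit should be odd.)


Number of 1s in data: 4
Parity bit: 1

1


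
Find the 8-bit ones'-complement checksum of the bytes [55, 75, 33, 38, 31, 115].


Sum = 347 mod 256 = 91
Complement = 164

164


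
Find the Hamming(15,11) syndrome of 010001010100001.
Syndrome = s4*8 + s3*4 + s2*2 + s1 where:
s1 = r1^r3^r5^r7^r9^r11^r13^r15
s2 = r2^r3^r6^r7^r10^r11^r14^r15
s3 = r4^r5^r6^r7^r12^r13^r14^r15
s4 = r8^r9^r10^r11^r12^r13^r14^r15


s1=1, s2=0, s3=0, s4=1

Syndrome = 9 (error at position 9)


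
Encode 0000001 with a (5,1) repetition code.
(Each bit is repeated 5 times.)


Each bit -> 5 copies

00000000000000000000000000000011111


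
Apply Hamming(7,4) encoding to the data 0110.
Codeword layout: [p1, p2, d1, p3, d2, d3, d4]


Parity bits: p1=1, p2=1, p3=0

1100110


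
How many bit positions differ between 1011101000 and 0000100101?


XOR: 1011001101
Count of 1s: 6

6


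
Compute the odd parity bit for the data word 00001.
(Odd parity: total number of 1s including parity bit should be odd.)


Number of 1s in data: 1
Parity bit: 0

0


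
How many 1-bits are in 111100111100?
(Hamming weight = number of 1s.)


Counting 1s in 111100111100

8


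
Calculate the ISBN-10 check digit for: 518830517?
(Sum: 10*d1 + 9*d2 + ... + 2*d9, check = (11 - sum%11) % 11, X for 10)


Weighted sum: 234
234 mod 11 = 3

Check digit: 8


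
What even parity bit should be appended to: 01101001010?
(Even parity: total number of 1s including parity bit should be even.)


Number of 1s in data: 5
Parity bit: 1

1


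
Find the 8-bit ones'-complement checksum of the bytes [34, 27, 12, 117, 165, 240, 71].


Sum = 666 mod 256 = 154
Complement = 101

101


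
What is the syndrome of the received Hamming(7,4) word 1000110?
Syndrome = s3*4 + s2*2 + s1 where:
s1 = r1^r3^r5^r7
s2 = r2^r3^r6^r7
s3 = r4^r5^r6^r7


s1=0, s2=1, s3=0

Syndrome = 2 (error at position 2)


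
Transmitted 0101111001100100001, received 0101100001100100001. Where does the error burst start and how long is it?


XOR: 0000011000000000000

Burst at position 5, length 2


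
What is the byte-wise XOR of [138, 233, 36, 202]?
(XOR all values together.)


XOR chain: 138 ^ 233 ^ 36 ^ 202 = 141

141


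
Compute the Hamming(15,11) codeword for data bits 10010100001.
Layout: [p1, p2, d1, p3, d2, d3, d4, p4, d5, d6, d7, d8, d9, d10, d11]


Parity bits: p1=1, p2=0, p3=0, p4=0

101000100100001


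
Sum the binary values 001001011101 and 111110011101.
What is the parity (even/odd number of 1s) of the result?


001001011101 = 605
111110011101 = 3997
Sum = 4602 = 1000111111010
1s count = 8

even parity (8 ones in 1000111111010)


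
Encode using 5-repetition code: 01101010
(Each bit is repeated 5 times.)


Each bit -> 5 copies

0000011111111110000011111000001111100000


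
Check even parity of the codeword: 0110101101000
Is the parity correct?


Number of 1s: 6

Yes, parity is correct (6 ones)


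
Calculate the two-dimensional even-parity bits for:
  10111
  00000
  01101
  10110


Row parities: 0011
Column parities: 01100

Row P: 0011, Col P: 01100, Corner: 0


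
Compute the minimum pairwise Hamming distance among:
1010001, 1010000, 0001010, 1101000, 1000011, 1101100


Comparing all pairs, minimum distance: 1
Can detect 0 errors, correct 0 errors

1


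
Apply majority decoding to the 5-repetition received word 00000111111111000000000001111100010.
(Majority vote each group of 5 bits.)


Groups: 00000, 11111, 11110, 00000, 00000, 11111, 00010
Majority votes: 0110010

0110010


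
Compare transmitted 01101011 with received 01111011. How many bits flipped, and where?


XOR: 00010000

1 error(s) at position(s): 3


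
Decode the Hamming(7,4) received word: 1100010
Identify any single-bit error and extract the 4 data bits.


Syndrome = 5: error at position 5

Data: 0110 (corrected bit 5)


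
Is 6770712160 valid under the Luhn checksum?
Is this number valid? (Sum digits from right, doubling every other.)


Luhn sum = 29
29 mod 10 = 9

Invalid (Luhn sum mod 10 = 9)


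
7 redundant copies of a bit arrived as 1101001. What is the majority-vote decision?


Ones: 4 out of 7
Threshold: 4

1 (4/7 voted 1)


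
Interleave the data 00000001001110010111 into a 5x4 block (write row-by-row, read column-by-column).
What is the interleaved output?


Matrix:
  0000
  0001
  0011
  1001
  0111
Read columns: 00010000010010101111

00010000010010101111


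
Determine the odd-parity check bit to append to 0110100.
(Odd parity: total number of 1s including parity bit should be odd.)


Number of 1s in data: 3
Parity bit: 0

0


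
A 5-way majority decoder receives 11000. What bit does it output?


Ones: 2 out of 5
Threshold: 3

0 (2/5 voted 1)


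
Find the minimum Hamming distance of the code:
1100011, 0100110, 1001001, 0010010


Comparing all pairs, minimum distance: 3
Can detect 2 errors, correct 1 errors

3


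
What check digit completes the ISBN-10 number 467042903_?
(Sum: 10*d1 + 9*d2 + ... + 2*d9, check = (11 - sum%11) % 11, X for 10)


Weighted sum: 226
226 mod 11 = 6

Check digit: 5


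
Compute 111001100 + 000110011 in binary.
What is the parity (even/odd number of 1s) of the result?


111001100 = 460
000110011 = 51
Sum = 511 = 111111111
1s count = 9

odd parity (9 ones in 111111111)


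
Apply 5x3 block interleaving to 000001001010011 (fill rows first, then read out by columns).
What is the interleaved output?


Matrix:
  000
  001
  001
  010
  011
Read columns: 000000001101101

000000001101101


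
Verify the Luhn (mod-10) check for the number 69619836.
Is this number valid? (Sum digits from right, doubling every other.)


Luhn sum = 45
45 mod 10 = 5

Invalid (Luhn sum mod 10 = 5)


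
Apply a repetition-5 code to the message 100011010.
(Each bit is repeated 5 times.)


Each bit -> 5 copies

111110000000000000001111111111000001111100000


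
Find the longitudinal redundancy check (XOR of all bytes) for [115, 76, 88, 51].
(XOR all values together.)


XOR chain: 115 ^ 76 ^ 88 ^ 51 = 84

84


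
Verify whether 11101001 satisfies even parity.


Number of 1s: 5

No, parity error (5 ones)


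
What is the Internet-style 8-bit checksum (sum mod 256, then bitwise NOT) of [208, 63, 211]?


Sum = 482 mod 256 = 226
Complement = 29

29


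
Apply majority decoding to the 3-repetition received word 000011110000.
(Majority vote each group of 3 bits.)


Groups: 000, 011, 110, 000
Majority votes: 0110

0110


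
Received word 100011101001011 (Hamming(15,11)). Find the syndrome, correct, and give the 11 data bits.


Syndrome = 1: error at position 1

Data: 01111001011 (corrected bit 1)


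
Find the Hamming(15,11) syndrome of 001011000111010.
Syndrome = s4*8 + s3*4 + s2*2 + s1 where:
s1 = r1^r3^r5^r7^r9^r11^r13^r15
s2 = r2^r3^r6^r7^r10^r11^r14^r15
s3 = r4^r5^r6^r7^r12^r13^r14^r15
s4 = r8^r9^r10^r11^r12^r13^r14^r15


s1=1, s2=1, s3=0, s4=0

Syndrome = 3 (error at position 3)


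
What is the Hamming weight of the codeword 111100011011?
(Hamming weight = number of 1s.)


Counting 1s in 111100011011

8


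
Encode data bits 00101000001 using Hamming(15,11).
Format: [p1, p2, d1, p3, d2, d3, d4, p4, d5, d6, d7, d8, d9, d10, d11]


Parity bits: p1=0, p2=0, p3=0, p4=0

000001001000001


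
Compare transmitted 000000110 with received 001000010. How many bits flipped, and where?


XOR: 001000100

2 error(s) at position(s): 2, 6


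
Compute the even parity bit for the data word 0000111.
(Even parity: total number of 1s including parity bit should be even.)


Number of 1s in data: 3
Parity bit: 1

1


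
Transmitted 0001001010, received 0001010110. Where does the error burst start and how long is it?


XOR: 0000011100

Burst at position 5, length 3


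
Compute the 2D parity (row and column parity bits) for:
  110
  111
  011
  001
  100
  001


Row parities: 010111
Column parities: 110

Row P: 010111, Col P: 110, Corner: 0


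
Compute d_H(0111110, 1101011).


XOR: 1010101
Count of 1s: 4

4


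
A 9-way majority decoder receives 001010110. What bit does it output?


Ones: 4 out of 9
Threshold: 5

0 (4/9 voted 1)


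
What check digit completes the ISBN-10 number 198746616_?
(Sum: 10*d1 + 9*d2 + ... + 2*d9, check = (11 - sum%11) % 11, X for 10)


Weighted sum: 297
297 mod 11 = 0

Check digit: 0


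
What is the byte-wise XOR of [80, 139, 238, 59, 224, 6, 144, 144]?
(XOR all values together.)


XOR chain: 80 ^ 139 ^ 238 ^ 59 ^ 224 ^ 6 ^ 144 ^ 144 = 232

232


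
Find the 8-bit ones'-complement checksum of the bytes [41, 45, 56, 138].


Sum = 280 mod 256 = 24
Complement = 231

231


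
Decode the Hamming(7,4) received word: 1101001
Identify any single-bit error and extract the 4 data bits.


Syndrome = 0: no error detected

Data: 0001 (no errors)


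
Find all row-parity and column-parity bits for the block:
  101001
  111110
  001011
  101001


Row parities: 1111
Column parities: 110101

Row P: 1111, Col P: 110101, Corner: 0


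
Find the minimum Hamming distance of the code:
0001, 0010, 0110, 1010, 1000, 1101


Comparing all pairs, minimum distance: 1
Can detect 0 errors, correct 0 errors

1


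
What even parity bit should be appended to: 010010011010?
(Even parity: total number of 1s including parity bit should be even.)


Number of 1s in data: 5
Parity bit: 1

1


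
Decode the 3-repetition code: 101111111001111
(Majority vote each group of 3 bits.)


Groups: 101, 111, 111, 001, 111
Majority votes: 11101

11101


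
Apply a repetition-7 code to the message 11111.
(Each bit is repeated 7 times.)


Each bit -> 7 copies

11111111111111111111111111111111111


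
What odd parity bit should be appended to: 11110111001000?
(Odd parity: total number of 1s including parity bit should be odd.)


Number of 1s in data: 8
Parity bit: 1

1


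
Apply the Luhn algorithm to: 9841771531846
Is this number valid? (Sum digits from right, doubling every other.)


Luhn sum = 63
63 mod 10 = 3

Invalid (Luhn sum mod 10 = 3)


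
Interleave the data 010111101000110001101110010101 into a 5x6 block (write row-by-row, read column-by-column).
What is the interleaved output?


Matrix:
  010111
  101000
  110001
  101110
  010101
Read columns: 011101010101010100111001010101

011101010101010100111001010101


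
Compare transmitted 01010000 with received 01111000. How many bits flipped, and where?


XOR: 00101000

2 error(s) at position(s): 2, 4


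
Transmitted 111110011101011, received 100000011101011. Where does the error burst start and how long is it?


XOR: 011110000000000

Burst at position 1, length 4


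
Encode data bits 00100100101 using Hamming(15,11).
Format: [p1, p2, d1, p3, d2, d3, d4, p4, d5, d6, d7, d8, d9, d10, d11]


Parity bits: p1=0, p2=1, p3=1, p4=1

010101010100101


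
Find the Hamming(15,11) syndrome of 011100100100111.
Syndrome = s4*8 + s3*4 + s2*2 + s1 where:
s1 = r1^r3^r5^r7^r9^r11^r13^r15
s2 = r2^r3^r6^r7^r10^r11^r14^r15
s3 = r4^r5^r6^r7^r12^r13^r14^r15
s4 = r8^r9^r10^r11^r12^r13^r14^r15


s1=0, s2=0, s3=1, s4=0

Syndrome = 4 (error at position 4)


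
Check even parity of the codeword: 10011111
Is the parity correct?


Number of 1s: 6

Yes, parity is correct (6 ones)


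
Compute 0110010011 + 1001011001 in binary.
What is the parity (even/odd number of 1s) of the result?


0110010011 = 403
1001011001 = 601
Sum = 1004 = 1111101100
1s count = 7

odd parity (7 ones in 1111101100)


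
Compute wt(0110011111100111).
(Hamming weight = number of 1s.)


Counting 1s in 0110011111100111

11


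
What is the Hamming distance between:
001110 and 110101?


XOR: 111011
Count of 1s: 5

5


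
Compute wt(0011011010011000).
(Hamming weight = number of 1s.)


Counting 1s in 0011011010011000

7


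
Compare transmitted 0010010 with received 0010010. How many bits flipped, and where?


XOR: 0000000

0 errors (received matches sent)


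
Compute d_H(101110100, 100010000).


XOR: 001100100
Count of 1s: 3

3


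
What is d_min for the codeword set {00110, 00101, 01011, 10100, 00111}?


Comparing all pairs, minimum distance: 1
Can detect 0 errors, correct 0 errors

1


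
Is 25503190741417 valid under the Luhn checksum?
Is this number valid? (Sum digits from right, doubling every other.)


Luhn sum = 50
50 mod 10 = 0

Valid (Luhn sum mod 10 = 0)


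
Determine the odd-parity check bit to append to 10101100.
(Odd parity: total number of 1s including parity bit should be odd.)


Number of 1s in data: 4
Parity bit: 1

1


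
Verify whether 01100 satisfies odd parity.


Number of 1s: 2

No, parity error (2 ones)


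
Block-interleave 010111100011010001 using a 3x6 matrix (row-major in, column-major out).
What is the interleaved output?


Matrix:
  010111
  100011
  010001
Read columns: 010101000100110111

010101000100110111


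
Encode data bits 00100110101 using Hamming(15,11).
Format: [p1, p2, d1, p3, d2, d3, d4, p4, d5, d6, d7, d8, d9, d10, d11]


Parity bits: p1=1, p2=0, p3=1, p4=0

100101000110101


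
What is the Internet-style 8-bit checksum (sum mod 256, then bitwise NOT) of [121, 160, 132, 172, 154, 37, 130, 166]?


Sum = 1072 mod 256 = 48
Complement = 207

207


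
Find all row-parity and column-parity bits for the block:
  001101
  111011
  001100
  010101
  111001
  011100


Row parities: 110101
Column parities: 001010

Row P: 110101, Col P: 001010, Corner: 0


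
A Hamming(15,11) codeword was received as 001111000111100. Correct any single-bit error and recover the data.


Syndrome = 4: error at position 4

Data: 11100111100 (corrected bit 4)


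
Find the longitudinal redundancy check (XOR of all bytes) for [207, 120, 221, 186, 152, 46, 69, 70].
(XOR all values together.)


XOR chain: 207 ^ 120 ^ 221 ^ 186 ^ 152 ^ 46 ^ 69 ^ 70 = 101

101


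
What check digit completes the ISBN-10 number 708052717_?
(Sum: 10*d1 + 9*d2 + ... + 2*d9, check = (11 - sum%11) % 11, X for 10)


Weighted sum: 219
219 mod 11 = 10

Check digit: 1


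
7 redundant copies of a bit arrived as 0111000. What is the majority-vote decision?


Ones: 3 out of 7
Threshold: 4

0 (3/7 voted 1)


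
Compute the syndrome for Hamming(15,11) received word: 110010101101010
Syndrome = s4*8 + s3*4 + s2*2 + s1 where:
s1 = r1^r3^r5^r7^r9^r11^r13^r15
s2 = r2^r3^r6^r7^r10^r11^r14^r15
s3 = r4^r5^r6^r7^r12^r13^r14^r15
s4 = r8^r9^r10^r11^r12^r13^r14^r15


s1=0, s2=0, s3=0, s4=0

Syndrome = 0 (no error)


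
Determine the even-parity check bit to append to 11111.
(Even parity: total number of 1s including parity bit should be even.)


Number of 1s in data: 5
Parity bit: 1

1


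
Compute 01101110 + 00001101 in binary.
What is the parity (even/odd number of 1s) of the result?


01101110 = 110
00001101 = 13
Sum = 123 = 1111011
1s count = 6

even parity (6 ones in 1111011)


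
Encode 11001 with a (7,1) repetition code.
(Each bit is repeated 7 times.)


Each bit -> 7 copies

11111111111111000000000000001111111


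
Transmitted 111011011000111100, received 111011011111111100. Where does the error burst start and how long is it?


XOR: 000000000111000000

Burst at position 9, length 3


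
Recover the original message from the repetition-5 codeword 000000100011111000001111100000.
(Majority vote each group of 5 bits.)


Groups: 00000, 01000, 11111, 00000, 11111, 00000
Majority votes: 001010

001010


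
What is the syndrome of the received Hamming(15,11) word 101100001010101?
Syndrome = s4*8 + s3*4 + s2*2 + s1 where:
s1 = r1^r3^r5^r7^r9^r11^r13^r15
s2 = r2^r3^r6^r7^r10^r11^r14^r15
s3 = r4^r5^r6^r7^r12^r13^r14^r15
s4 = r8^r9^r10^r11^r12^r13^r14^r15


s1=0, s2=1, s3=1, s4=0

Syndrome = 6 (error at position 6)


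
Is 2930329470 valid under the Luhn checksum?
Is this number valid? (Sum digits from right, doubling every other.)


Luhn sum = 45
45 mod 10 = 5

Invalid (Luhn sum mod 10 = 5)


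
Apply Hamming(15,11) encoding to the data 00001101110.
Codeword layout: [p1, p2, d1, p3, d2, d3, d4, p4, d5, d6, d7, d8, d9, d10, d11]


Parity bits: p1=0, p2=0, p3=1, p4=1

000100011101110


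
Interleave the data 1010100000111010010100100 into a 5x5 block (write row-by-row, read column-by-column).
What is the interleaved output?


Matrix:
  10101
  00000
  11101
  00101
  00100
Read columns: 1010000100101110000010110

1010000100101110000010110


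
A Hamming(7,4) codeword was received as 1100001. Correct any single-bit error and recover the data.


Syndrome = 4: error at position 4

Data: 0001 (corrected bit 4)


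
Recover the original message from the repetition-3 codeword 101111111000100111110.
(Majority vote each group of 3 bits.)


Groups: 101, 111, 111, 000, 100, 111, 110
Majority votes: 1110011

1110011


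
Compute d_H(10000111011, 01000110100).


XOR: 11000001111
Count of 1s: 6

6


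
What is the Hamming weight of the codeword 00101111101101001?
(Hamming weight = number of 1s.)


Counting 1s in 00101111101101001

10


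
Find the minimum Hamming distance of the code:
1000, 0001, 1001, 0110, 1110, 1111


Comparing all pairs, minimum distance: 1
Can detect 0 errors, correct 0 errors

1


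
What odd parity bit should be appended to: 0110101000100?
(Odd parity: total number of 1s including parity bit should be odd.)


Number of 1s in data: 5
Parity bit: 0

0


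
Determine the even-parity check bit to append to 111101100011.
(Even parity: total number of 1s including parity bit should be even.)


Number of 1s in data: 8
Parity bit: 0

0


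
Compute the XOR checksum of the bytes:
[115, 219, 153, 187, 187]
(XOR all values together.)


XOR chain: 115 ^ 219 ^ 153 ^ 187 ^ 187 = 49

49


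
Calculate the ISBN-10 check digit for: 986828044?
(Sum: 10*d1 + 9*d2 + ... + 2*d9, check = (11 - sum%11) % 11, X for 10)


Weighted sum: 338
338 mod 11 = 8

Check digit: 3


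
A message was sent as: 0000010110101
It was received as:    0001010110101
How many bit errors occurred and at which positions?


XOR: 0001000000000

1 error(s) at position(s): 3


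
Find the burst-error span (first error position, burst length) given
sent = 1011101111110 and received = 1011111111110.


XOR: 0000010000000

Burst at position 5, length 1


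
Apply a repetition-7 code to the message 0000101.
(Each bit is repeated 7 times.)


Each bit -> 7 copies

0000000000000000000000000000111111100000001111111


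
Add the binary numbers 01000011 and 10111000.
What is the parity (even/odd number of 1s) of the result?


01000011 = 67
10111000 = 184
Sum = 251 = 11111011
1s count = 7

odd parity (7 ones in 11111011)


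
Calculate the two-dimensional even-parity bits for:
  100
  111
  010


Row parities: 111
Column parities: 001

Row P: 111, Col P: 001, Corner: 1


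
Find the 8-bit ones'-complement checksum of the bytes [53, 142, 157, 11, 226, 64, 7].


Sum = 660 mod 256 = 148
Complement = 107

107


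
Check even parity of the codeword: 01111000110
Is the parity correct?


Number of 1s: 6

Yes, parity is correct (6 ones)


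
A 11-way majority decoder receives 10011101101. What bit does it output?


Ones: 7 out of 11
Threshold: 6

1 (7/11 voted 1)


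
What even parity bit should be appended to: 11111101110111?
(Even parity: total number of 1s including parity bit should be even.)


Number of 1s in data: 12
Parity bit: 0

0


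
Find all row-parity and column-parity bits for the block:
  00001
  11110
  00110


Row parities: 100
Column parities: 11001

Row P: 100, Col P: 11001, Corner: 1


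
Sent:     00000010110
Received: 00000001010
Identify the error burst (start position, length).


XOR: 00000011100

Burst at position 6, length 3


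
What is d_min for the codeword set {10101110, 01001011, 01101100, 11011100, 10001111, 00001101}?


Comparing all pairs, minimum distance: 2
Can detect 1 errors, correct 0 errors

2


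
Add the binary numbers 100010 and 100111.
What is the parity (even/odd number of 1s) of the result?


100010 = 34
100111 = 39
Sum = 73 = 1001001
1s count = 3

odd parity (3 ones in 1001001)


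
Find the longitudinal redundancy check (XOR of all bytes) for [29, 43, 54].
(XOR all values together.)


XOR chain: 29 ^ 43 ^ 54 = 0

0


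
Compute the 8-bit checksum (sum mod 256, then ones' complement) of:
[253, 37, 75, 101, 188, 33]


Sum = 687 mod 256 = 175
Complement = 80

80


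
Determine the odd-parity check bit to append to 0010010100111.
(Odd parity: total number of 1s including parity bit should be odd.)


Number of 1s in data: 6
Parity bit: 1

1


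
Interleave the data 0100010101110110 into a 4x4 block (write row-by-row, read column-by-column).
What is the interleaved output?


Matrix:
  0100
  0101
  0111
  0110
Read columns: 0000111100110110

0000111100110110


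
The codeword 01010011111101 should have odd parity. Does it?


Number of 1s: 9

Yes, parity is correct (9 ones)


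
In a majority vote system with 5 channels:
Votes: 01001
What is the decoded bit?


Ones: 2 out of 5
Threshold: 3

0 (2/5 voted 1)


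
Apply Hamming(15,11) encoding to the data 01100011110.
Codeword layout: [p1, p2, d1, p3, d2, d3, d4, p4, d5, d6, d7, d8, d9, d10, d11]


Parity bits: p1=1, p2=1, p3=1, p4=0

110111000011110


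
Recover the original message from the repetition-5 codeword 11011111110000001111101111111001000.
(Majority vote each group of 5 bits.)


Groups: 11011, 11111, 00000, 01111, 10111, 11110, 01000
Majority votes: 1101110

1101110


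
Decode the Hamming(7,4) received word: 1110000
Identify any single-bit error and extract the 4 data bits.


Syndrome = 0: no error detected

Data: 1000 (no errors)


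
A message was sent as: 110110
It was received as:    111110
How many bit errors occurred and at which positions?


XOR: 001000

1 error(s) at position(s): 2


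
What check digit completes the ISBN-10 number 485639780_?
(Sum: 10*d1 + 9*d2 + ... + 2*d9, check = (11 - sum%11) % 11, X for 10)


Weighted sum: 309
309 mod 11 = 1

Check digit: X


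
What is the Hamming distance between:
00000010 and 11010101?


XOR: 11010111
Count of 1s: 6

6


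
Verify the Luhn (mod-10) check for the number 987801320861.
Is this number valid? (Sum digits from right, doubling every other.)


Luhn sum = 51
51 mod 10 = 1

Invalid (Luhn sum mod 10 = 1)


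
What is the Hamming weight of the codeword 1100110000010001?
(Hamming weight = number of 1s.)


Counting 1s in 1100110000010001

6


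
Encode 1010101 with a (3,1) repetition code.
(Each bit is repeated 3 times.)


Each bit -> 3 copies

111000111000111000111


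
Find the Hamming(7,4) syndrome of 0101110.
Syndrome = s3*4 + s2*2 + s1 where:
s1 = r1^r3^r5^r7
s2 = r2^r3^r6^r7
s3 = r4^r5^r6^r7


s1=1, s2=0, s3=1

Syndrome = 5 (error at position 5)


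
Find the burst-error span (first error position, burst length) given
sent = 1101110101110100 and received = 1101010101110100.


XOR: 0000100000000000

Burst at position 4, length 1


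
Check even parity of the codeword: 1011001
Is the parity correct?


Number of 1s: 4

Yes, parity is correct (4 ones)


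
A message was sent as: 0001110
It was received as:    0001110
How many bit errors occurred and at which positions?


XOR: 0000000

0 errors (received matches sent)


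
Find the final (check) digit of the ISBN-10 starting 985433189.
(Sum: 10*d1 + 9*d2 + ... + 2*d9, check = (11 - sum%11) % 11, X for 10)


Weighted sum: 309
309 mod 11 = 1

Check digit: X


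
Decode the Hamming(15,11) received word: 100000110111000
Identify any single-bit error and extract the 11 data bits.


Syndrome = 3: error at position 3

Data: 10010111000 (corrected bit 3)


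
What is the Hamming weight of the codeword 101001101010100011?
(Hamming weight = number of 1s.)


Counting 1s in 101001101010100011

9


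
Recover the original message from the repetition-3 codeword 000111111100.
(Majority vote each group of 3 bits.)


Groups: 000, 111, 111, 100
Majority votes: 0110

0110


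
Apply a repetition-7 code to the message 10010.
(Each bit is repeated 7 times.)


Each bit -> 7 copies

11111110000000000000011111110000000


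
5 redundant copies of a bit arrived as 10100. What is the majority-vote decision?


Ones: 2 out of 5
Threshold: 3

0 (2/5 voted 1)


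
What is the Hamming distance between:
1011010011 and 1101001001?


XOR: 0110011010
Count of 1s: 5

5


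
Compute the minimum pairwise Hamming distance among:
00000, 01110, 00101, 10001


Comparing all pairs, minimum distance: 2
Can detect 1 errors, correct 0 errors

2


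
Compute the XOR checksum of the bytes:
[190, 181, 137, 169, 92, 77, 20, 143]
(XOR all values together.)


XOR chain: 190 ^ 181 ^ 137 ^ 169 ^ 92 ^ 77 ^ 20 ^ 143 = 161

161


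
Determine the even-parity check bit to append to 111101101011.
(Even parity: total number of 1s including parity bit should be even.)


Number of 1s in data: 9
Parity bit: 1

1


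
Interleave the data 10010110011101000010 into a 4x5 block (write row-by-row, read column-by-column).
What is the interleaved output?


Matrix:
  10010
  11001
  11010
  00010
Read columns: 11100110000010110100

11100110000010110100


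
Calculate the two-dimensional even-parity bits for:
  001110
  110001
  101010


Row parities: 111
Column parities: 010101

Row P: 111, Col P: 010101, Corner: 1


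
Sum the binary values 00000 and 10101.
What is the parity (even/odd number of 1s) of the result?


00000 = 0
10101 = 21
Sum = 21 = 10101
1s count = 3

odd parity (3 ones in 10101)


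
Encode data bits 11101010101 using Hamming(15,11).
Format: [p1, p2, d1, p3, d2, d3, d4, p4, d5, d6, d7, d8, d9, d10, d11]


Parity bits: p1=0, p2=0, p3=0, p4=0

001011001010101


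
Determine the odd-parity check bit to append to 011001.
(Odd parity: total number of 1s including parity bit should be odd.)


Number of 1s in data: 3
Parity bit: 0

0


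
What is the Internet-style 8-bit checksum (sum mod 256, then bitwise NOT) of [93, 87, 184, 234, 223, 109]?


Sum = 930 mod 256 = 162
Complement = 93

93


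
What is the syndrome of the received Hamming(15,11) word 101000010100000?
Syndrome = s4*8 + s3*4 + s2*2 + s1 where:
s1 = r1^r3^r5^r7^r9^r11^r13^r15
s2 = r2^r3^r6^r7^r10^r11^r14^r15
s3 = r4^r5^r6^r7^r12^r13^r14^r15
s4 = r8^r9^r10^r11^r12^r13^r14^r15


s1=0, s2=0, s3=0, s4=0

Syndrome = 0 (no error)


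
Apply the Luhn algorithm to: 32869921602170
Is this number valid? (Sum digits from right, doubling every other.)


Luhn sum = 57
57 mod 10 = 7

Invalid (Luhn sum mod 10 = 7)


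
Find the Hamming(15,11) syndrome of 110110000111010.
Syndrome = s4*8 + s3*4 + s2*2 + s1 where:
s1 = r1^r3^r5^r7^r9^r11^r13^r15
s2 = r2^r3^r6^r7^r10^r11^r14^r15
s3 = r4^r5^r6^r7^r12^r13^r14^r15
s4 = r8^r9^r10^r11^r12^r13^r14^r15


s1=1, s2=0, s3=0, s4=0

Syndrome = 1 (error at position 1)


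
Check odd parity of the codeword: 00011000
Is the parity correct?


Number of 1s: 2

No, parity error (2 ones)


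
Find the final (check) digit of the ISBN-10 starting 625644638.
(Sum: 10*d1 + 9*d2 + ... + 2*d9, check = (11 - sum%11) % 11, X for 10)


Weighted sum: 253
253 mod 11 = 0

Check digit: 0


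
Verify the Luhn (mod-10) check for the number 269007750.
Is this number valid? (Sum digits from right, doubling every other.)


Luhn sum = 27
27 mod 10 = 7

Invalid (Luhn sum mod 10 = 7)


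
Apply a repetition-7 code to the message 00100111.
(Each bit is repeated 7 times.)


Each bit -> 7 copies

00000000000000111111100000000000000111111111111111111111


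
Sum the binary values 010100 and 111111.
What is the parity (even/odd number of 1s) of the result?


010100 = 20
111111 = 63
Sum = 83 = 1010011
1s count = 4

even parity (4 ones in 1010011)


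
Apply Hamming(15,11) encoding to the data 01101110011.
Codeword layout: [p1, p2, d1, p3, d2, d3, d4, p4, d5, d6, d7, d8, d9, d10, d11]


Parity bits: p1=0, p2=1, p3=0, p4=1

010011011110011


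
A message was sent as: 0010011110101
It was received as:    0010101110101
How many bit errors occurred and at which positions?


XOR: 0000110000000

2 error(s) at position(s): 4, 5


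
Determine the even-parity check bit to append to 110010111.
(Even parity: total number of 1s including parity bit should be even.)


Number of 1s in data: 6
Parity bit: 0

0


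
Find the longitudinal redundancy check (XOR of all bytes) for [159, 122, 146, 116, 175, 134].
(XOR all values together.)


XOR chain: 159 ^ 122 ^ 146 ^ 116 ^ 175 ^ 134 = 42

42


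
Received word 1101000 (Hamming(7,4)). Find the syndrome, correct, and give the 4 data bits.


Syndrome = 7: error at position 7

Data: 0001 (corrected bit 7)


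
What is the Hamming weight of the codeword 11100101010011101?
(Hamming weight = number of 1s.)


Counting 1s in 11100101010011101

10


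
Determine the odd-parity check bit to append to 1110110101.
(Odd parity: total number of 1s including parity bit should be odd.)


Number of 1s in data: 7
Parity bit: 0

0


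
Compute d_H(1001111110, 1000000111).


XOR: 0001111001
Count of 1s: 5

5


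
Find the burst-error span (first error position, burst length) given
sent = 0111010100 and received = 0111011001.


XOR: 0000001101

Burst at position 6, length 4


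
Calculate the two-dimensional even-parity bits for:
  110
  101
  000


Row parities: 000
Column parities: 011

Row P: 000, Col P: 011, Corner: 0


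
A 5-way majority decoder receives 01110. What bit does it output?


Ones: 3 out of 5
Threshold: 3

1 (3/5 voted 1)


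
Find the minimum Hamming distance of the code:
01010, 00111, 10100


Comparing all pairs, minimum distance: 3
Can detect 2 errors, correct 1 errors

3


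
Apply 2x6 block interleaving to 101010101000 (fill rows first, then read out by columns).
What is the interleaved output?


Matrix:
  101010
  101000
Read columns: 110011001000

110011001000


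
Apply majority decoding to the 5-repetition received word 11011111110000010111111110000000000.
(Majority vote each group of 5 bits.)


Groups: 11011, 11111, 00000, 10111, 11111, 00000, 00000
Majority votes: 1101100

1101100


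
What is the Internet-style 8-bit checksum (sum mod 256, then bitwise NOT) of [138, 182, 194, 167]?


Sum = 681 mod 256 = 169
Complement = 86

86


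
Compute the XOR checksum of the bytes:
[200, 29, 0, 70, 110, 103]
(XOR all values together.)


XOR chain: 200 ^ 29 ^ 0 ^ 70 ^ 110 ^ 103 = 154

154


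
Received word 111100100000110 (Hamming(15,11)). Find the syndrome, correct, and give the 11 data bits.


Syndrome = 0: no error detected

Data: 10010000110 (no errors)


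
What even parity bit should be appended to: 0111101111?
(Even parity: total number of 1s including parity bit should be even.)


Number of 1s in data: 8
Parity bit: 0

0


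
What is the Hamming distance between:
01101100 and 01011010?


XOR: 00110110
Count of 1s: 4

4


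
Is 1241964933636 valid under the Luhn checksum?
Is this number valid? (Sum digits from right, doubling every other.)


Luhn sum = 63
63 mod 10 = 3

Invalid (Luhn sum mod 10 = 3)


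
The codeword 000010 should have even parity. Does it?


Number of 1s: 1

No, parity error (1 ones)


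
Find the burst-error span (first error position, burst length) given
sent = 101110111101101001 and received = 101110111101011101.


XOR: 000000000000110100

Burst at position 12, length 4


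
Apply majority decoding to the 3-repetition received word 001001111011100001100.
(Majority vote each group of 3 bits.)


Groups: 001, 001, 111, 011, 100, 001, 100
Majority votes: 0011000

0011000


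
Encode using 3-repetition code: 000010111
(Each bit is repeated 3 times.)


Each bit -> 3 copies

000000000000111000111111111


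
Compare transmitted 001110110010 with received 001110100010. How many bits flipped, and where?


XOR: 000000010000

1 error(s) at position(s): 7


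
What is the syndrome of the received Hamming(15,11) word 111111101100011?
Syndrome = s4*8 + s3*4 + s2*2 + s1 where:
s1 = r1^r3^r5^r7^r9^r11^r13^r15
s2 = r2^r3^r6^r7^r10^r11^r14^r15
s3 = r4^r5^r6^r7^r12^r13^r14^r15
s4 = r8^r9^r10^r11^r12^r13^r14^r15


s1=0, s2=1, s3=0, s4=0

Syndrome = 2 (error at position 2)


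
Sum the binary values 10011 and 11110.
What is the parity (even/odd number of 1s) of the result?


10011 = 19
11110 = 30
Sum = 49 = 110001
1s count = 3

odd parity (3 ones in 110001)


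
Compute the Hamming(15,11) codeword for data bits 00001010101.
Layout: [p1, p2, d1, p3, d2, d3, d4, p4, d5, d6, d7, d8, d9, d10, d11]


Parity bits: p1=0, p2=0, p3=0, p4=0

000000001010101


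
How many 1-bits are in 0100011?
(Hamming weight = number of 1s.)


Counting 1s in 0100011

3


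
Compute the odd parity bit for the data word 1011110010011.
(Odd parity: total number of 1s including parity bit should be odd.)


Number of 1s in data: 8
Parity bit: 1

1


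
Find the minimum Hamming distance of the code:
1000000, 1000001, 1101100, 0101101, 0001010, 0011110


Comparing all pairs, minimum distance: 1
Can detect 0 errors, correct 0 errors

1


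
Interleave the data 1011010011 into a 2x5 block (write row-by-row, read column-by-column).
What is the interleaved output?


Matrix:
  10110
  10011
Read columns: 1100101101

1100101101
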